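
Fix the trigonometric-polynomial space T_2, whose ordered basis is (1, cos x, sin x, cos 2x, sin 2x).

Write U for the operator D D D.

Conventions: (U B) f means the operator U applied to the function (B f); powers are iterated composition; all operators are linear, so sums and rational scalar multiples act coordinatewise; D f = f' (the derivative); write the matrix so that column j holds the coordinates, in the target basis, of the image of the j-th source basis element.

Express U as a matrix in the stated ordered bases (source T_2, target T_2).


the matrix is [[0, 0, 0, 0, 0]; [0, 0, -1, 0, 0]; [0, 1, 0, 0, 0]; [0, 0, 0, 0, -8]; [0, 0, 0, 8, 0]] (rows listed top to bottom)

image of 1: 0
image of cos x: sin x
image of sin x: -cos x
image of cos 2x: 8sin 2x
image of sin 2x: -8cos 2x
each image's coordinates form column j of the matrix


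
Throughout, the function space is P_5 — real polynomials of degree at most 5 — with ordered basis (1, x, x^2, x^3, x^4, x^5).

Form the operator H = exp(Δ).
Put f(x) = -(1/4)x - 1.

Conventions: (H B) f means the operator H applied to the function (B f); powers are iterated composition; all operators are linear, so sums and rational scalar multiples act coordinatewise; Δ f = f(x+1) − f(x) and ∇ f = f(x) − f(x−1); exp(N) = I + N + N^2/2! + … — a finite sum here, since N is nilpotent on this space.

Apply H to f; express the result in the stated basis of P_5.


order-1 term: -1/4
the series for exp(Δ) f terminates at order 1
exp(Δ) f = -(1/4)x - 5/4

the result is g(x) = -(1/4)x - 5/4


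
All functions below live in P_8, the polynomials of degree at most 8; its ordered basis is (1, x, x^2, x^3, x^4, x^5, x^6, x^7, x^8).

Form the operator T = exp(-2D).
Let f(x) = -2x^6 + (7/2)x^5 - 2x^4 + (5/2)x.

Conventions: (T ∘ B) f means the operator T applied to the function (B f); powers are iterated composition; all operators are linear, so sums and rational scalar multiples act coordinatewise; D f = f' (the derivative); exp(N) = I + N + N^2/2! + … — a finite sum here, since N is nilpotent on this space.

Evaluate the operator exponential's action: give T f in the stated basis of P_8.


order-1 term: 24x^5 - 35x^4 + 16x^3 - 5
order-2 term: -120x^4 + 140x^3 - 48x^2
order-3 term: 320x^3 - 280x^2 + 64x
order-4 term: -480x^2 + 280x - 32
order-5 term: 384x - 112
order-6 term: -128
the series for exp(-2D) f terminates at order 6
exp(-2D) f = -2x^6 + (55/2)x^5 - 157x^4 + 476x^3 - 808x^2 + (1461/2)x - 277

the image equals g(x) = -2x^6 + (55/2)x^5 - 157x^4 + 476x^3 - 808x^2 + (1461/2)x - 277


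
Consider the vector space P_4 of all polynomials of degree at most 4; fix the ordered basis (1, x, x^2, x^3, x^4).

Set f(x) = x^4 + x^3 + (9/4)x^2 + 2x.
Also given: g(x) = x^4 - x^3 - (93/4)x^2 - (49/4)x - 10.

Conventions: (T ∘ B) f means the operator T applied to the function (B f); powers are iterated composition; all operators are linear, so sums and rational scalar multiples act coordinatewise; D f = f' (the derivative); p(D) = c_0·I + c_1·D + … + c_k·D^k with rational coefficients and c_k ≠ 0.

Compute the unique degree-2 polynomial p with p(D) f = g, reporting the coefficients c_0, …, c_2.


D^0 f = x^4 + x^3 + (9/4)x^2 + 2x
D^1 f = 4x^3 + 3x^2 + (9/2)x + 2
D^2 f = 12x^2 + 6x + 9/2
matching coefficients of g against c_0 f + c_1 Df + … from the top degree down determines the c_i
solution: c_0 = 1, c_1 = -1/2, c_2 = -2

p(D) = I − (1/2)·D − 2·D^2, i.e. c_0 = 1, c_1 = -1/2, c_2 = -2


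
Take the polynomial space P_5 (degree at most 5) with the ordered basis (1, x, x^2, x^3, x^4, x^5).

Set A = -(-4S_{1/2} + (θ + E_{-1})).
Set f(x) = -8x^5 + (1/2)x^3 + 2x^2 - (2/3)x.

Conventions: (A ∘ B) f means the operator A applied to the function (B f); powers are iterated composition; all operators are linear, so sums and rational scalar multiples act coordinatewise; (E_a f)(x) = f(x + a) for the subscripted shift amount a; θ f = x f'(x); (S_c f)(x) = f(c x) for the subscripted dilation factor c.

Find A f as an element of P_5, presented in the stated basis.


the image equals g(x) = 47x^5 - 40x^4 + (313/4)x^3 - (165/2)x^2 + (85/2)x - 61/6

S_{1/2} f = -(1/4)x^5 + (1/16)x^3 + (1/2)x^2 - (1/3)x
(-4S_{1/2}) f = x^5 - (1/4)x^3 - 2x^2 + (4/3)x
θ f = -40x^5 + (3/2)x^3 + 4x^2 - (2/3)x
E_{-1} f = -8x^5 + 40x^4 - (159/2)x^3 + (161/2)x^2 - (259/6)x + 61/6
(θ + E_{-1}) f = -48x^5 + 40x^4 - 78x^3 + (169/2)x^2 - (263/6)x + 61/6
(-4S_{1/2} + (θ + E_{-1})) f = -47x^5 + 40x^4 - (313/4)x^3 + (165/2)x^2 - (85/2)x + 61/6
(-(-4S_{1/2} + (θ + E_{-1}))) f = 47x^5 - 40x^4 + (313/4)x^3 - (165/2)x^2 + (85/2)x - 61/6


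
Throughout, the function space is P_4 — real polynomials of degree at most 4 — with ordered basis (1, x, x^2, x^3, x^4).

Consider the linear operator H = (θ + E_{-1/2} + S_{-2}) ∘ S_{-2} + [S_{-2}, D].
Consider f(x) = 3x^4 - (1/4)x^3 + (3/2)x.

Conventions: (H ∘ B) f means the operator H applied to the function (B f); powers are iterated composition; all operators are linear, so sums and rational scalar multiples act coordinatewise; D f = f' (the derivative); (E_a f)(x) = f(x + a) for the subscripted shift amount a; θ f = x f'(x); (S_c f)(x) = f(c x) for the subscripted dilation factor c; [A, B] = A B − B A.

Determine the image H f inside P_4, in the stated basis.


g(x) = 1008x^4 - 392x^3 + 60x^2 - (45/2)x + 35/4

S_{-2} f = 48x^4 + 2x^3 - 3x
θ S_{-2} f = 192x^4 + 6x^3 - 3x
E_{-1/2} S_{-2} f = 48x^4 - 94x^3 + 69x^2 - (51/2)x + 17/4
S_{-2} S_{-2} f = 768x^4 - 16x^3 + 6x
(θ + E_{-1/2} + S_{-2}) S_{-2} f = 1008x^4 - 104x^3 + 69x^2 - (45/2)x + 17/4
D f = 12x^3 - (3/4)x^2 + 3/2
S_{-2} D f = -96x^3 - 3x^2 + 3/2
S_{-2} f = 48x^4 + 2x^3 - 3x
D S_{-2} f = 192x^3 + 6x^2 - 3
[S_{-2}, D] f = -288x^3 - 9x^2 + 9/2
((θ + E_{-1/2} + S_{-2}) ∘ S_{-2} + [S_{-2}, D]) f = 1008x^4 - 392x^3 + 60x^2 - (45/2)x + 35/4


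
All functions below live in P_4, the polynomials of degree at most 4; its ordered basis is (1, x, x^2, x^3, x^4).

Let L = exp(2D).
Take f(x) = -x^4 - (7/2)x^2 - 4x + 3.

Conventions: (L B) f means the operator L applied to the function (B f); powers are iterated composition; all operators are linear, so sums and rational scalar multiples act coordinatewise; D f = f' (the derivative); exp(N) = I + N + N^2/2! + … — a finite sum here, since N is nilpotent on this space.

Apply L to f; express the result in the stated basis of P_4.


the image equals g(x) = -x^4 - 8x^3 - (55/2)x^2 - 50x - 35

order-1 term: -8x^3 - 14x - 8
order-2 term: -24x^2 - 14
order-3 term: -32x
order-4 term: -16
the series for exp(2D) f terminates at order 4
exp(2D) f = -x^4 - 8x^3 - (55/2)x^2 - 50x - 35


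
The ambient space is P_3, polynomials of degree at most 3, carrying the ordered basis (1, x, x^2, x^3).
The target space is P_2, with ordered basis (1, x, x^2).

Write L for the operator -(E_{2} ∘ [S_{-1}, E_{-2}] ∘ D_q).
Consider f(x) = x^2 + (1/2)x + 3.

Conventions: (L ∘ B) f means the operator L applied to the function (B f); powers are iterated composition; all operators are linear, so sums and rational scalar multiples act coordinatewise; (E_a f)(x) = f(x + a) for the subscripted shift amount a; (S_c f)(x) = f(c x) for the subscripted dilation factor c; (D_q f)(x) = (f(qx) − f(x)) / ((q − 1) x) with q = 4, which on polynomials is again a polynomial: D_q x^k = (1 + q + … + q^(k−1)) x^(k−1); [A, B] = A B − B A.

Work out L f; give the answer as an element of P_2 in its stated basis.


the result is g(x) = 20

D_q f = 5x + 1/2
E_{-2} D_q f = 5x - 19/2
S_{-1} E_{-2} D_q f = -5x - 19/2
S_{-1} D_q f = -5x + 1/2
E_{-2} S_{-1} D_q f = -5x + 21/2
[S_{-1}, E_{-2}] D_q f = -20
E_{2} [S_{-1}, E_{-2}] D_q f = -20
(-(E_{2} ∘ [S_{-1}, E_{-2}] ∘ D_q)) f = 20


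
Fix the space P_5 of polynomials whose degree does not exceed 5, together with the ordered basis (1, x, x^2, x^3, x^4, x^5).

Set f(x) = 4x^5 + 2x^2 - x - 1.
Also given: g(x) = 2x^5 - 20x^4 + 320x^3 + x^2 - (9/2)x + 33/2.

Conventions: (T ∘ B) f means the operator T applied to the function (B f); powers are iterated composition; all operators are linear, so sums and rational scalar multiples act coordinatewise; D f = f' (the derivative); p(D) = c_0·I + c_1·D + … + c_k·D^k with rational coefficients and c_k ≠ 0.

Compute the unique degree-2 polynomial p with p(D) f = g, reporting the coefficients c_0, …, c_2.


c_0 = 1/2, c_1 = -1, c_2 = 4

D^0 f = 4x^5 + 2x^2 - x - 1
D^1 f = 20x^4 + 4x - 1
D^2 f = 80x^3 + 4
matching coefficients of g against c_0 f + c_1 Df + … from the top degree down determines the c_i
solution: c_0 = 1/2, c_1 = -1, c_2 = 4


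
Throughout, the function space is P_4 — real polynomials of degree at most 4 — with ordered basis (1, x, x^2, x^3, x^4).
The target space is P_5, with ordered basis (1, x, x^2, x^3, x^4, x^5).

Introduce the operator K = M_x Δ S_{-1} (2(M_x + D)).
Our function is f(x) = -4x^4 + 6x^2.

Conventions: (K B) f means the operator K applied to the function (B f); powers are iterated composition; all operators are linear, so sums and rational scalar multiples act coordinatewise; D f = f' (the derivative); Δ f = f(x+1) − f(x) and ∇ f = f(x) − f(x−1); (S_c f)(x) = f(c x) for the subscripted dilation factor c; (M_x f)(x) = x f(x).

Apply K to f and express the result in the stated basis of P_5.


the image equals g(x) = 40x^5 + 80x^4 + 140x^3 + 100x^2 + 4x

M_x f = -4x^5 + 6x^3
D f = -16x^3 + 12x
(M_x + D) f = -4x^5 - 10x^3 + 12x
(2(M_x + D)) f = -8x^5 - 20x^3 + 24x
S_{-1} (2(M_x + D)) f = 8x^5 + 20x^3 - 24x
Δ S_{-1} (2(M_x + D)) f = 40x^4 + 80x^3 + 140x^2 + 100x + 4
M_x Δ S_{-1} (2(M_x + D)) f = 40x^5 + 80x^4 + 140x^3 + 100x^2 + 4x


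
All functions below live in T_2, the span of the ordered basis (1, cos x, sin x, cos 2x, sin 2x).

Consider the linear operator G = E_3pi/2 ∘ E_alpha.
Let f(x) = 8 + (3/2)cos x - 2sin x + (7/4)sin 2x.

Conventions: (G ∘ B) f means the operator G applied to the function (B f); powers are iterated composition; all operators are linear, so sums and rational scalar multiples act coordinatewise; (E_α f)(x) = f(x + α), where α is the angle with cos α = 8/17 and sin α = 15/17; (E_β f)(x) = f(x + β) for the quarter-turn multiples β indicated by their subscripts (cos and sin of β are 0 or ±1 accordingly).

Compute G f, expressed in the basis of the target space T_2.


E_alpha f = 8 - (18/17)cos x - (77/34)sin x + (420/289)cos 2x - (1127/1156)sin 2x
E_3pi/2 E_alpha f = 8 + (77/34)cos x - (18/17)sin x - (420/289)cos 2x + (1127/1156)sin 2x

the image equals g(x) = 8 + (77/34)cos x - (18/17)sin x - (420/289)cos 2x + (1127/1156)sin 2x


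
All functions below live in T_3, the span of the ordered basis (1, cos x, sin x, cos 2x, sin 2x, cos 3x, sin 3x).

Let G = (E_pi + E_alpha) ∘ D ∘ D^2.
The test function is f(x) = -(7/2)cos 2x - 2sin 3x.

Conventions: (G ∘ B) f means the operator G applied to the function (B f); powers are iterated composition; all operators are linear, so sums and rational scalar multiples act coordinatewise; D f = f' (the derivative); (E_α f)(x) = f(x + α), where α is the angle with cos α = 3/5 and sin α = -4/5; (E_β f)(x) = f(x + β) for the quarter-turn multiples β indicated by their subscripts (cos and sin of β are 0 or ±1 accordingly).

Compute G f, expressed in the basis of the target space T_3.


D f = 7sin 2x - 6cos 3x
D D f = 14cos 2x + 18sin 3x
D D^2 f = -28sin 2x + 54cos 3x
E_pi D D^2 f = -28sin 2x - 54cos 3x
E_alpha D D^2 f = (672/25)cos 2x + (196/25)sin 2x - (6318/125)cos 3x + (2376/125)sin 3x
(E_pi + E_alpha) D D^2 f = (672/25)cos 2x - (504/25)sin 2x - (13068/125)cos 3x + (2376/125)sin 3x

the result is g(x) = (672/25)cos 2x - (504/25)sin 2x - (13068/125)cos 3x + (2376/125)sin 3x


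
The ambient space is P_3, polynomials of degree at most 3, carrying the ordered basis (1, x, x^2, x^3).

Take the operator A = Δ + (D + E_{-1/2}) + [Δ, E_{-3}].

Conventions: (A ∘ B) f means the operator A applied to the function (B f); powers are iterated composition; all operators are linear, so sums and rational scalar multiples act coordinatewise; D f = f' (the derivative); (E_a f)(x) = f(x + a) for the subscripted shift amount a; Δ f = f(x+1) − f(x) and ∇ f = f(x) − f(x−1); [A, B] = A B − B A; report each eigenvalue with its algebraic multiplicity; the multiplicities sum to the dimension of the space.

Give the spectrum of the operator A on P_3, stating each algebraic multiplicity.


λ = 1 (multiplicity 4)

image of 1: 1
image of x: x + 3/2
image of x^2: x^2 + 3x + 5/4
image of x^3: x^3 + (9/2)x^2 + (15/4)x + 7/8
the matrix is upper triangular; its diagonal is (1, 1, 1, 1)
for a triangular matrix the eigenvalues are the diagonal entries, with algebraic multiplicity their repetition count


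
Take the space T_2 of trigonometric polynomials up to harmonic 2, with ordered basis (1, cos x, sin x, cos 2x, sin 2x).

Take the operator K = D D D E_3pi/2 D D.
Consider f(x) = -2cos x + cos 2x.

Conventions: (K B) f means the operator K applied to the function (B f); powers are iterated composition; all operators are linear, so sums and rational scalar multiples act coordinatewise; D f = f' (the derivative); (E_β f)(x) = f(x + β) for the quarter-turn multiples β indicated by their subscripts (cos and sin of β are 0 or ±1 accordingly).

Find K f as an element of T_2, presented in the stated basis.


the image equals g(x) = -2cos x + 32sin 2x

D f = 2sin x - 2sin 2x
D D f = 2cos x - 4cos 2x
E_3pi/2 D D f = 2sin x + 4cos 2x
D (E_3pi/2 D D) f = 2cos x - 8sin 2x
D (D E_3pi/2 D D) f = -2sin x - 16cos 2x
D D (D E_3pi/2 D D) f = -2cos x + 32sin 2x


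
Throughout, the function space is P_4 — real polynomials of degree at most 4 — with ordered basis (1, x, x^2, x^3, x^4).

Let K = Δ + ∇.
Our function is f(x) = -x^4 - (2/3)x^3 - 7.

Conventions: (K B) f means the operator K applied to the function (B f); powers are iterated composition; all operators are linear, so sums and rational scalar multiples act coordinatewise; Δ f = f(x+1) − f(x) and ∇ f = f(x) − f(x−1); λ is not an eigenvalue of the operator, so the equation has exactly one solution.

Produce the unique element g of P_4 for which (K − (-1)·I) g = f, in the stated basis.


the result is g(x) = -x^4 + (22/3)x^3 - 44x^2 + 184x - 1169/3

write g with unknown coordinates in the stated basis and equate coefficients in (K − (-1)·I) g = f
solving from the highest basis element down gives g = -x^4 + (22/3)x^3 - 44x^2 + 184x - 1169/3
check: K g = -8x^3 + 44x^2 - 184x + 1148/3
so K g − (-1)·g = -x^4 - (2/3)x^3 - 7 = f ✓


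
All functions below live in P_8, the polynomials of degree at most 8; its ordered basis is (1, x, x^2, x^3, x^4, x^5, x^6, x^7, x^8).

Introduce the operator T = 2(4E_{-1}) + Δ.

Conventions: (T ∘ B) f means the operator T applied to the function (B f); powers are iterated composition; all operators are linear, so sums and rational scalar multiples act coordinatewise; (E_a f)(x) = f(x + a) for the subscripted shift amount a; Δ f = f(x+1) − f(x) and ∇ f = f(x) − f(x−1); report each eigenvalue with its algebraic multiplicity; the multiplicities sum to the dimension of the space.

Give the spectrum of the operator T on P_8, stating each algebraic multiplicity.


λ = 8 (multiplicity 9)

image of 1: 8
image of x: 8x - 7
image of x^2: 8x^2 - 14x + 9
image of x^3: 8x^3 - 21x^2 + 27x - 7
image of x^4: 8x^4 - 28x^3 + 54x^2 - 28x + 9
image of x^5: 8x^5 - 35x^4 + 90x^3 - 70x^2 + 45x - 7
image of x^6: 8x^6 - 42x^5 + 135x^4 - 140x^3 + 135x^2 - 42x + 9
image of x^7: 8x^7 - 49x^6 + 189x^5 - 245x^4 + 315x^3 - 147x^2 + 63x - 7
image of x^8: 8x^8 - 56x^7 + 252x^6 - 392x^5 + 630x^4 - 392x^3 + 252x^2 - 56x + 9
the matrix is upper triangular; its diagonal is (8, 8, 8, 8, 8, 8, 8, 8, 8)
for a triangular matrix the eigenvalues are the diagonal entries, with algebraic multiplicity their repetition count


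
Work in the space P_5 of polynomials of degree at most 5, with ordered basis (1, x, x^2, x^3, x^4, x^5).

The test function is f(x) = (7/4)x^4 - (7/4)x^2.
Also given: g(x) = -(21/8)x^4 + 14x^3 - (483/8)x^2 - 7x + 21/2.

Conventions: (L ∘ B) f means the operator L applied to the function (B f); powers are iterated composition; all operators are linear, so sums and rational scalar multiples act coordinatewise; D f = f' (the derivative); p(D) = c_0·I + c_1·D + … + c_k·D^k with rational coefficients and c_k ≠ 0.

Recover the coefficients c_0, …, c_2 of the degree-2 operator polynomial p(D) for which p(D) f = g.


p(D) = -(3/2)·I + 2·D − 3·D^2, i.e. c_0 = -3/2, c_1 = 2, c_2 = -3

D^0 f = (7/4)x^4 - (7/4)x^2
D^1 f = 7x^3 - (7/2)x
D^2 f = 21x^2 - 7/2
matching coefficients of g against c_0 f + c_1 Df + … from the top degree down determines the c_i
solution: c_0 = -3/2, c_1 = 2, c_2 = -3


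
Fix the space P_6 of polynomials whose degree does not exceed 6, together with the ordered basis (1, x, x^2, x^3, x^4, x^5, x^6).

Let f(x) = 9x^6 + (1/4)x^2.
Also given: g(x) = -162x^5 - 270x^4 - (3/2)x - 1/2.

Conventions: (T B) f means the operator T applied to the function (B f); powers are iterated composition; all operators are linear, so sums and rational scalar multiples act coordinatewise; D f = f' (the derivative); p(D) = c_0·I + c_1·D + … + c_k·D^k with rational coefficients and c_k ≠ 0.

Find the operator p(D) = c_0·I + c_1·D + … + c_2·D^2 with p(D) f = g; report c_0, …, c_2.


D^0 f = 9x^6 + (1/4)x^2
D^1 f = 54x^5 + (1/2)x
D^2 f = 270x^4 + 1/2
matching coefficients of g against c_0 f + c_1 Df + … from the top degree down determines the c_i
solution: c_0 = 0, c_1 = -3, c_2 = -1

p(D) = -3·D − D^2, i.e. c_0 = 0, c_1 = -3, c_2 = -1


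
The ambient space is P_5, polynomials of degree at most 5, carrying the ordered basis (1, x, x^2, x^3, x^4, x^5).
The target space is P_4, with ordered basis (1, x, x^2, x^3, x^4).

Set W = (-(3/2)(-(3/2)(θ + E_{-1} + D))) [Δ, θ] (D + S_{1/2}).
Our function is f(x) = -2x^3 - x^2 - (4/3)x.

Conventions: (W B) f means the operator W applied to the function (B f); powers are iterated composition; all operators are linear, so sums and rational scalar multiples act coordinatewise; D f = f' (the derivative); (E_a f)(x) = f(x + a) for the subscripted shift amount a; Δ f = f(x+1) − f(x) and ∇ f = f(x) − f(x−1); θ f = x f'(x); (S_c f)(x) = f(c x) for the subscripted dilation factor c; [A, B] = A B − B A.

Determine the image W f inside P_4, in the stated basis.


D f = -6x^2 - 2x - 4/3
S_{1/2} f = -(1/4)x^3 - (1/4)x^2 - (2/3)x
(D + S_{1/2}) f = -(1/4)x^3 - (25/4)x^2 - (8/3)x - 4/3
θ (D + S_{1/2}) f = -(3/4)x^3 - (25/2)x^2 - (8/3)x
Δ θ (D + S_{1/2}) f = -(9/4)x^2 - (109/4)x - 191/12
Δ (D + S_{1/2}) f = -(3/4)x^2 - (53/4)x - 55/6
θ Δ (D + S_{1/2}) f = -(3/2)x^2 - (53/4)x
[Δ, θ] (D + S_{1/2}) f = -(3/4)x^2 - 14x - 191/12
θ [Δ, θ] (D + S_{1/2}) f = -(3/2)x^2 - 14x
E_{-1} [Δ, θ] (D + S_{1/2}) f = -(3/4)x^2 - (25/2)x - 8/3
D [Δ, θ] (D + S_{1/2}) f = -(3/2)x - 14
(θ + E_{-1} + D) [Δ, θ] (D + S_{1/2}) f = -(9/4)x^2 - 28x - 50/3
(-(3/2)(θ + E_{-1} + D)) [Δ, θ] (D + S_{1/2}) f = (27/8)x^2 + 42x + 25
(-(3/2)(-(3/2)(θ + E_{-1} + D))) [Δ, θ] (D + S_{1/2}) f = -(81/16)x^2 - 63x - 75/2

the result is g(x) = -(81/16)x^2 - 63x - 75/2


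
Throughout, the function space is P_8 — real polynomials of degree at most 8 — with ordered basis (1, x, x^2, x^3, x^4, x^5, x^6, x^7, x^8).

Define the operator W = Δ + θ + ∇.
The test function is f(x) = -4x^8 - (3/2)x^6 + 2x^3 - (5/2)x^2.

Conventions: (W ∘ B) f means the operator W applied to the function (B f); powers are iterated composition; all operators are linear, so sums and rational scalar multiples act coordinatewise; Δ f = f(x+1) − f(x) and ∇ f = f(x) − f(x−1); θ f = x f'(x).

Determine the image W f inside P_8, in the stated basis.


Δ f = -32x^7 - 112x^6 - 233x^5 - (605/2)x^4 - 254x^3 - (257/2)x^2 - 40x - 6
θ f = -32x^8 - 9x^6 + 6x^3 - 5x^2
∇ f = -32x^7 + 112x^6 - 233x^5 + (605/2)x^4 - 254x^3 + (281/2)x^2 - 52x + 10
(Δ + θ + ∇) f = -32x^8 - 64x^7 - 9x^6 - 466x^5 - 502x^3 + 7x^2 - 92x + 4

g(x) = -32x^8 - 64x^7 - 9x^6 - 466x^5 - 502x^3 + 7x^2 - 92x + 4


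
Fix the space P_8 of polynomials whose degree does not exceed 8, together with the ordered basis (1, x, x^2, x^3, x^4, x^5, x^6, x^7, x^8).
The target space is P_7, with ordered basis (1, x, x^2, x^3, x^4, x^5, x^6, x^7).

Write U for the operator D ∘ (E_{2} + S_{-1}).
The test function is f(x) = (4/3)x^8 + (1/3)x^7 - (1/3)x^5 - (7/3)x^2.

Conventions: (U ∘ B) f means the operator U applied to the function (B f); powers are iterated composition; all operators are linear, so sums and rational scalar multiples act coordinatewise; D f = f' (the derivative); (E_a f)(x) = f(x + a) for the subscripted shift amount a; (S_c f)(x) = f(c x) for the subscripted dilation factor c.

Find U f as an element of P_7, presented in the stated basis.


the result is g(x) = (64/3)x^7 + (448/3)x^6 + 924x^5 + (9380/3)x^4 + (19000/3)x^3 + 7688x^2 + 5164x + 4436/3

E_{2} f = (4/3)x^8 + (65/3)x^7 + 154x^6 + 625x^5 + (4750/3)x^4 + (7688/3)x^3 + (7753/3)x^2 + (4436/3)x + 364
S_{-1} f = (4/3)x^8 - (1/3)x^7 + (1/3)x^5 - (7/3)x^2
(E_{2} + S_{-1}) f = (8/3)x^8 + (64/3)x^7 + 154x^6 + (1876/3)x^5 + (4750/3)x^4 + (7688/3)x^3 + 2582x^2 + (4436/3)x + 364
D (E_{2} + S_{-1}) f = (64/3)x^7 + (448/3)x^6 + 924x^5 + (9380/3)x^4 + (19000/3)x^3 + 7688x^2 + 5164x + 4436/3


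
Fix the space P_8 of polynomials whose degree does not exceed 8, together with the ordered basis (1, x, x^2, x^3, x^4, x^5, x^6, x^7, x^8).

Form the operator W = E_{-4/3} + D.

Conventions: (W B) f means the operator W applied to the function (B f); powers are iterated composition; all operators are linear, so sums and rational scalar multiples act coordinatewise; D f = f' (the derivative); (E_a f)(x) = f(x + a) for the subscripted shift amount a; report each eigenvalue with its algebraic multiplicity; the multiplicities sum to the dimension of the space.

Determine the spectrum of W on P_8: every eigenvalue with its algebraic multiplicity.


image of 1: 1
image of x: x - 1/3
image of x^2: x^2 - (2/3)x + 16/9
image of x^3: x^3 - x^2 + (16/3)x - 64/27
image of x^4: x^4 - (4/3)x^3 + (32/3)x^2 - (256/27)x + 256/81
image of x^5: x^5 - (5/3)x^4 + (160/9)x^3 - (640/27)x^2 + (1280/81)x - 1024/243
image of x^6: x^6 - 2x^5 + (80/3)x^4 - (1280/27)x^3 + (1280/27)x^2 - (2048/81)x + 4096/729
image of x^7: x^7 - (7/3)x^6 + (112/3)x^5 - (2240/27)x^4 + (8960/81)x^3 - (7168/81)x^2 + (28672/729)x - 16384/2187
image of x^8: x^8 - (8/3)x^7 + (448/9)x^6 - (3584/27)x^5 + (17920/81)x^4 - (57344/243)x^3 + (114688/729)x^2 - (131072/2187)x + 65536/6561
the matrix is upper triangular; its diagonal is (1, 1, 1, 1, 1, 1, 1, 1, 1)
for a triangular matrix the eigenvalues are the diagonal entries, with algebraic multiplicity their repetition count

λ = 1 (multiplicity 9)


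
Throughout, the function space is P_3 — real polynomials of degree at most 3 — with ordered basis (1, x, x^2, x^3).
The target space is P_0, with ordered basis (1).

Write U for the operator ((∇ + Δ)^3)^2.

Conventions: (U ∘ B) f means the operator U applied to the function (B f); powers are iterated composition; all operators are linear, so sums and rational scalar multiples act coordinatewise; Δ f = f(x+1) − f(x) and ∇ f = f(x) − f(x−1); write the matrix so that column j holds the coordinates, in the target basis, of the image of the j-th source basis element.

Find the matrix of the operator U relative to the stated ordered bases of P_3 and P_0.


image of 1: 0
image of x: 0
image of x^2: 0
image of x^3: 0
each image's coordinates form column j of the matrix

the matrix is [[0, 0, 0, 0]] (rows listed top to bottom)


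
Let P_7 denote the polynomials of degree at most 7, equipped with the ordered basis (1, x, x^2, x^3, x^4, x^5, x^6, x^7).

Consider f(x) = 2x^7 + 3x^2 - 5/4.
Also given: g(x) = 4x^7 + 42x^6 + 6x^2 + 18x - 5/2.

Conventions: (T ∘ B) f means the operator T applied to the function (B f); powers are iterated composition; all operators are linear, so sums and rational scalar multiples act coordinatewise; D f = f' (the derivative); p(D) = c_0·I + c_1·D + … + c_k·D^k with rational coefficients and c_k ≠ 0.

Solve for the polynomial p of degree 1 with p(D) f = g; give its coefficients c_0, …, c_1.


c_0 = 2, c_1 = 3

D^0 f = 2x^7 + 3x^2 - 5/4
D^1 f = 14x^6 + 6x
matching coefficients of g against c_0 f + c_1 Df + … from the top degree down determines the c_i
solution: c_0 = 2, c_1 = 3


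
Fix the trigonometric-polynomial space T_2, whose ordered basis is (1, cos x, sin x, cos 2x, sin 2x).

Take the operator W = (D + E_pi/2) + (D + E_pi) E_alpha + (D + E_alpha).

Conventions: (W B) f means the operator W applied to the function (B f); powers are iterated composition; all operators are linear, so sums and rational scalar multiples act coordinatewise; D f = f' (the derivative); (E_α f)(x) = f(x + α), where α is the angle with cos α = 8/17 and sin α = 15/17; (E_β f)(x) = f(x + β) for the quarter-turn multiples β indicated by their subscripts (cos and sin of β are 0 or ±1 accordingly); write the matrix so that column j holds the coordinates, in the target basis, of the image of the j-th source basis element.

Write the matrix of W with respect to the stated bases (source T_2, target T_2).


image of 1: 3
image of cos x: -(15/17)cos x - (59/17)sin x
image of sin x: (59/17)cos x - (15/17)sin x
image of cos 2x: -(1091/289)cos 2x - (1314/289)sin 2x
image of sin 2x: (1314/289)cos 2x - (1091/289)sin 2x
each image's coordinates form column j of the matrix

the matrix is [[3, 0, 0, 0, 0]; [0, -15/17, 59/17, 0, 0]; [0, -59/17, -15/17, 0, 0]; [0, 0, 0, -1091/289, 1314/289]; [0, 0, 0, -1314/289, -1091/289]] (rows listed top to bottom)


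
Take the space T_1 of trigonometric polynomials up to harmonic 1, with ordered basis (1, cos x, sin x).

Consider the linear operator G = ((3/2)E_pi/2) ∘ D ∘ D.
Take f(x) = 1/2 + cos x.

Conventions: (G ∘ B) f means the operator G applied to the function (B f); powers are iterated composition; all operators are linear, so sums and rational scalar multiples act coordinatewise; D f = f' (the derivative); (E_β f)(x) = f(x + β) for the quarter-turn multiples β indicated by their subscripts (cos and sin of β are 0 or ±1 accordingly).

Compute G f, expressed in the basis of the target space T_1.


the image equals g(x) = (3/2)sin x

D f = -sin x
D D f = -cos x
E_pi/2 D D f = sin x
((3/2)E_pi/2) D D f = (3/2)sin x


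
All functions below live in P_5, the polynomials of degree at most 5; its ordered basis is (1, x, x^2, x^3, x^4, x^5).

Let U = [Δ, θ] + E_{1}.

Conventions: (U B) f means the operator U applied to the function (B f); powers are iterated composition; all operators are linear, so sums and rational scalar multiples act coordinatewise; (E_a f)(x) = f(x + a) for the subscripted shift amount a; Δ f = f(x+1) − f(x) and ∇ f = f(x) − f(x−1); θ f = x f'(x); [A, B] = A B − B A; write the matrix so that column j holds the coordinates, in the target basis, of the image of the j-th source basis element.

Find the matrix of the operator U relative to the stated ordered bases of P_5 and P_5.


the matrix is [[1, 2, 3, 4, 5, 6]; [0, 1, 4, 9, 16, 25]; [0, 0, 1, 6, 18, 40]; [0, 0, 0, 1, 8, 30]; [0, 0, 0, 0, 1, 10]; [0, 0, 0, 0, 0, 1]] (rows listed top to bottom)

image of 1: 1
image of x: x + 2
image of x^2: x^2 + 4x + 3
image of x^3: x^3 + 6x^2 + 9x + 4
image of x^4: x^4 + 8x^3 + 18x^2 + 16x + 5
image of x^5: x^5 + 10x^4 + 30x^3 + 40x^2 + 25x + 6
each image's coordinates form column j of the matrix


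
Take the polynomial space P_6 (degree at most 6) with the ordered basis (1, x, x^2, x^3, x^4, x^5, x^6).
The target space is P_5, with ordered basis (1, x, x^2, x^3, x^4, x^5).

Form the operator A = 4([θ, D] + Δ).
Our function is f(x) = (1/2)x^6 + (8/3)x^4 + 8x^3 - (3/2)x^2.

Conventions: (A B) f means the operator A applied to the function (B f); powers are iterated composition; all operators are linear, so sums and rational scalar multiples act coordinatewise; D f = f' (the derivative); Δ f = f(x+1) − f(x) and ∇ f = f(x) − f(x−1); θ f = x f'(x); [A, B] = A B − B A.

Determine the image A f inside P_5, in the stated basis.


D f = 3x^5 + (32/3)x^3 + 24x^2 - 3x
θ D f = 15x^5 + 32x^3 + 48x^2 - 3x
θ f = 3x^6 + (32/3)x^4 + 24x^3 - 3x^2
D θ f = 18x^5 + (128/3)x^3 + 72x^2 - 6x
[θ, D] f = -3x^5 - (32/3)x^3 - 24x^2 + 3x
Δ f = 3x^5 + (15/2)x^4 + (62/3)x^3 + (95/2)x^2 + (104/3)x + 29/3
([θ, D] + Δ) f = (15/2)x^4 + 10x^3 + (47/2)x^2 + (113/3)x + 29/3
(4([θ, D] + Δ)) f = 30x^4 + 40x^3 + 94x^2 + (452/3)x + 116/3

the result is g(x) = 30x^4 + 40x^3 + 94x^2 + (452/3)x + 116/3


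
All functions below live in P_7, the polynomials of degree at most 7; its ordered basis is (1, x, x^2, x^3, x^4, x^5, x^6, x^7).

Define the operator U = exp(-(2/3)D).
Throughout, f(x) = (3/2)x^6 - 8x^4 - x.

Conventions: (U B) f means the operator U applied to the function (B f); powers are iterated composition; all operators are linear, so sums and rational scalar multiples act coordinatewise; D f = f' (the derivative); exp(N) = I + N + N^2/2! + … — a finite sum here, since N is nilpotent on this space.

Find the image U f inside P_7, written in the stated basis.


order-1 term: -6x^5 + (64/3)x^3 + 2/3
order-2 term: 10x^4 - (64/3)x^2
order-3 term: -(80/9)x^3 + (256/27)x
order-4 term: (40/9)x^2 - 128/81
order-5 term: -(32/27)x
order-6 term: 32/243
the series for exp(-(2/3)D) f terminates at order 6
exp(-(2/3)D) f = (3/2)x^6 - 6x^5 + 2x^4 + (112/9)x^3 - (152/9)x^2 + (197/27)x - 190/243

the result is g(x) = (3/2)x^6 - 6x^5 + 2x^4 + (112/9)x^3 - (152/9)x^2 + (197/27)x - 190/243


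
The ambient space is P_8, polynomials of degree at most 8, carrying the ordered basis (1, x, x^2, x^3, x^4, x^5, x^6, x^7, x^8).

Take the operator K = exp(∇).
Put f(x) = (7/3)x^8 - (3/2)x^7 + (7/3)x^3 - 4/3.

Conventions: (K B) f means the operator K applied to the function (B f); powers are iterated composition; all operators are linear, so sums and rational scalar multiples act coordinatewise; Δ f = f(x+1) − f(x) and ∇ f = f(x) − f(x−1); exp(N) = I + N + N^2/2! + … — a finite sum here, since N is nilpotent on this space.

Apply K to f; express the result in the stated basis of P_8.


order-1 term: (56/3)x^7 - (455/6)x^6 + (973/6)x^5 - (1295/6)x^4 + (1099/6)x^3 - (539/6)x^2 + (133/6)x - 3/2
order-2 term: (196/3)x^6 - (847/2)x^5 + (7805/6)x^4 - (4655/2)x^3 + (14987/6)x^2 - (2989/2)x + 2303/6
order-3 term: (392/3)x^5 - (2065/2)x^4 + (10745/3)x^3 - (13335/2)x^2 + (19691/3)x - 16219/6
order-4 term: (490/3)x^4 - (8155/6)x^3 + (13685/3)x^2 - (43295/6)x + 4494
order-5 term: (392/3)x^3 - (2023/2)x^2 + (16625/6)x - 2660
order-6 term: (196/3)x^2 - (805/2)x + 3913/6
order-7 term: (56/3)x - 401/6
order-8 term: 7/3
the series for exp(∇) f terminates at order 8
exp(∇) f = (7/3)x^8 + (103/6)x^7 - (21/2)x^6 - (392/3)x^5 + (1295/6)x^4 + (1267/6)x^3 - 644x^2 + (525/2)x + 199/2

the image equals g(x) = (7/3)x^8 + (103/6)x^7 - (21/2)x^6 - (392/3)x^5 + (1295/6)x^4 + (1267/6)x^3 - 644x^2 + (525/2)x + 199/2


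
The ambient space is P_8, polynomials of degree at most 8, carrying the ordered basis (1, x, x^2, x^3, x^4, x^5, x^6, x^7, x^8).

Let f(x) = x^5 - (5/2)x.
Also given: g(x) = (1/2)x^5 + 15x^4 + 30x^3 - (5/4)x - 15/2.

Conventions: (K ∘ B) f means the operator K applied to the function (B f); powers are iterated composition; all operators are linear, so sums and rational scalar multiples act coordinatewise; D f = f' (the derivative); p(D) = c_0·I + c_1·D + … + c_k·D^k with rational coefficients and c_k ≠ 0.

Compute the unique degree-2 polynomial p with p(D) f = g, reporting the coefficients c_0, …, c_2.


D^0 f = x^5 - (5/2)x
D^1 f = 5x^4 - 5/2
D^2 f = 20x^3
matching coefficients of g against c_0 f + c_1 Df + … from the top degree down determines the c_i
solution: c_0 = 1/2, c_1 = 3, c_2 = 3/2

p(D) = (1/2)·I + 3·D + (3/2)·D^2, i.e. c_0 = 1/2, c_1 = 3, c_2 = 3/2


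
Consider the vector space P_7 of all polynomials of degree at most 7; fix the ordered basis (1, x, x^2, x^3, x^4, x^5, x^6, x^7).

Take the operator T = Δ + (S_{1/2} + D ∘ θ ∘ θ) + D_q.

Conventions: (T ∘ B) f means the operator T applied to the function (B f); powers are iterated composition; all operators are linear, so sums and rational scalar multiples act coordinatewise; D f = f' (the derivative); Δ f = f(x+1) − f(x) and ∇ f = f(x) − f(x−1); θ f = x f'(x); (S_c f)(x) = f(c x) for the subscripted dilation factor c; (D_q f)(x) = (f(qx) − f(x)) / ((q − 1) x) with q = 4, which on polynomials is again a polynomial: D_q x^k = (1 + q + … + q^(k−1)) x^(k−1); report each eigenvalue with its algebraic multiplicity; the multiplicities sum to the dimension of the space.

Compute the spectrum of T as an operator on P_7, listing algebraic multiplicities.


image of 1: 1
image of x: (1/2)x + 3
image of x^2: (1/4)x^2 + 15x + 1
image of x^3: (1/8)x^3 + 51x^2 + 3x + 1
image of x^4: (1/16)x^4 + 153x^3 + 6x^2 + 4x + 1
image of x^5: (1/32)x^5 + 471x^4 + 10x^3 + 10x^2 + 5x + 1
image of x^6: (1/64)x^6 + 1587x^5 + 15x^4 + 20x^3 + 15x^2 + 6x + 1
image of x^7: (1/128)x^7 + 5811x^6 + 21x^5 + 35x^4 + 35x^3 + 21x^2 + 7x + 1
the matrix is upper triangular; its diagonal is (1, 1/2, 1/4, 1/8, 1/16, 1/32, 1/64, 1/128)
for a triangular matrix the eigenvalues are the diagonal entries, with algebraic multiplicity their repetition count

λ = 1/128 (multiplicity 1), λ = 1/64 (multiplicity 1), λ = 1/32 (multiplicity 1), λ = 1/16 (multiplicity 1), λ = 1/8 (multiplicity 1), λ = 1/4 (multiplicity 1), λ = 1/2 (multiplicity 1), λ = 1 (multiplicity 1)


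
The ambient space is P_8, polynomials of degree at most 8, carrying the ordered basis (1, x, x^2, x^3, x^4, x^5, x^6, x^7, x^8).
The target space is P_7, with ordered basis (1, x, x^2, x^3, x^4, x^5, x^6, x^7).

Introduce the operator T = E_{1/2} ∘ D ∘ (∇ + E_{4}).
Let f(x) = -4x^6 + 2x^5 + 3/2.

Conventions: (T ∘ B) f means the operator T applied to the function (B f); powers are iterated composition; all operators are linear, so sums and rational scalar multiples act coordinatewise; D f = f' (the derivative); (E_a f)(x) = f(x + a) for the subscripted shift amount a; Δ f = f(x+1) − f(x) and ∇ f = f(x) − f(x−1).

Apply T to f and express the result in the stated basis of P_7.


∇ f = -24x^5 + 70x^4 - 100x^3 + 80x^2 - 34x + 6
E_{4} f = -4x^6 - 94x^5 - 920x^4 - 4800x^3 - 14080x^2 - 22016x - 28669/2
(∇ + E_{4}) f = -4x^6 - 118x^5 - 850x^4 - 4900x^3 - 14000x^2 - 22050x - 28657/2
D (∇ + E_{4}) f = -24x^5 - 590x^4 - 3400x^3 - 14700x^2 - 28000x - 22050
E_{1/2} D (∇ + E_{4}) f = -24x^5 - 650x^4 - 4640x^3 - 20715x^2 - (91105/2)x - 321501/8

the image equals g(x) = -24x^5 - 650x^4 - 4640x^3 - 20715x^2 - (91105/2)x - 321501/8


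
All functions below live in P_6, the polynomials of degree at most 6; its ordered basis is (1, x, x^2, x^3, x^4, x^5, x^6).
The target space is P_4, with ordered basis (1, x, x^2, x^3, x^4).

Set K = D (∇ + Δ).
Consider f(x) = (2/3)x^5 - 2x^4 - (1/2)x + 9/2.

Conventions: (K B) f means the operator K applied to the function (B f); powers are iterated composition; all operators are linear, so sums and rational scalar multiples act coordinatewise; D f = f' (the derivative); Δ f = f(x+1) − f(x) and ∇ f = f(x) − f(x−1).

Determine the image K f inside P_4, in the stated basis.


the result is g(x) = (80/3)x^3 - 48x^2 + (80/3)x - 16

∇ f = (10/3)x^4 - (44/3)x^3 + (56/3)x^2 - (34/3)x + 13/6
Δ f = (10/3)x^4 - (4/3)x^3 - (16/3)x^2 - (14/3)x - 11/6
(∇ + Δ) f = (20/3)x^4 - 16x^3 + (40/3)x^2 - 16x + 1/3
D (∇ + Δ) f = (80/3)x^3 - 48x^2 + (80/3)x - 16


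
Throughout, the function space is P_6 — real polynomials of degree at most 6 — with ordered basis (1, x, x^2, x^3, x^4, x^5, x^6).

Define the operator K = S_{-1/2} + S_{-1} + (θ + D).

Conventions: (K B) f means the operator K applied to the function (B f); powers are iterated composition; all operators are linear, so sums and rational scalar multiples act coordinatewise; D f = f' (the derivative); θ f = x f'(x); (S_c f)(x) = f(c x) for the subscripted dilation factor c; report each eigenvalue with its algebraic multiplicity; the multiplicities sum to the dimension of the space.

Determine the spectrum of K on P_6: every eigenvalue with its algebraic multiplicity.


λ = -1/2 (multiplicity 1), λ = 15/8 (multiplicity 1), λ = 2 (multiplicity 1), λ = 13/4 (multiplicity 1), λ = 127/32 (multiplicity 1), λ = 81/16 (multiplicity 1), λ = 449/64 (multiplicity 1)

image of 1: 2
image of x: -(1/2)x + 1
image of x^2: (13/4)x^2 + 2x
image of x^3: (15/8)x^3 + 3x^2
image of x^4: (81/16)x^4 + 4x^3
image of x^5: (127/32)x^5 + 5x^4
image of x^6: (449/64)x^6 + 6x^5
the matrix is upper triangular; its diagonal is (2, -1/2, 13/4, 15/8, 81/16, 127/32, 449/64)
for a triangular matrix the eigenvalues are the diagonal entries, with algebraic multiplicity their repetition count


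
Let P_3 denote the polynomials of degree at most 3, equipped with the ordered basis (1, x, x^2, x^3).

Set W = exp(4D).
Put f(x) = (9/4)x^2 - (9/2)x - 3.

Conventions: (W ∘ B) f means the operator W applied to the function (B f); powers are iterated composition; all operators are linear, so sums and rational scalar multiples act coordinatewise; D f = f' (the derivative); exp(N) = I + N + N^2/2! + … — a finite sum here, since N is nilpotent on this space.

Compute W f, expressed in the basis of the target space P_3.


order-1 term: 18x - 18
order-2 term: 36
the series for exp(4D) f terminates at order 2
exp(4D) f = (9/4)x^2 + (27/2)x + 15

the result is g(x) = (9/4)x^2 + (27/2)x + 15


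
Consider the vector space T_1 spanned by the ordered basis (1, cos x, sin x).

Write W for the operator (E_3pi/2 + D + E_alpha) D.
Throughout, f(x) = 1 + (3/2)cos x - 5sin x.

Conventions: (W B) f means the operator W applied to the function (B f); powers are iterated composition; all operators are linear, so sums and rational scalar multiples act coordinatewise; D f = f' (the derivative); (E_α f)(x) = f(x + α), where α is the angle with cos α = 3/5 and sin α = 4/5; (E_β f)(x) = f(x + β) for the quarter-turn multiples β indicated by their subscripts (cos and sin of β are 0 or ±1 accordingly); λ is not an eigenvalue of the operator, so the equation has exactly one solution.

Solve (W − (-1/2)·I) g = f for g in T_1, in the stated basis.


write g with unknown coordinates in the stated basis and equate coefficients in (W − (-1/2)·I) g = f
solving from the highest basis element down gives g = 2 + (17/3)cos x + (16/3)sin x
check: W g = -(4/3)cos x - (23/3)sin x
so W g − (-1/2)·g = 1 + (3/2)cos x - 5sin x = f ✓

the image equals g(x) = 2 + (17/3)cos x + (16/3)sin x


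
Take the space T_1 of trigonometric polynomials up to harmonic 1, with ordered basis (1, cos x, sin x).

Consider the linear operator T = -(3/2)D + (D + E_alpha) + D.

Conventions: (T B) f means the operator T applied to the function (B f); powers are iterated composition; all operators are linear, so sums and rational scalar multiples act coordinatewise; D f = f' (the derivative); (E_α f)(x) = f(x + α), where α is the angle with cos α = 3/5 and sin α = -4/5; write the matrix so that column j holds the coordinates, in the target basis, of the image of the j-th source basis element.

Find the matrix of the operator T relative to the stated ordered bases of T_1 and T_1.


image of 1: 1
image of cos x: (3/5)cos x + (3/10)sin x
image of sin x: -(3/10)cos x + (3/5)sin x
each image's coordinates form column j of the matrix

the matrix is [[1, 0, 0]; [0, 3/5, -3/10]; [0, 3/10, 3/5]] (rows listed top to bottom)


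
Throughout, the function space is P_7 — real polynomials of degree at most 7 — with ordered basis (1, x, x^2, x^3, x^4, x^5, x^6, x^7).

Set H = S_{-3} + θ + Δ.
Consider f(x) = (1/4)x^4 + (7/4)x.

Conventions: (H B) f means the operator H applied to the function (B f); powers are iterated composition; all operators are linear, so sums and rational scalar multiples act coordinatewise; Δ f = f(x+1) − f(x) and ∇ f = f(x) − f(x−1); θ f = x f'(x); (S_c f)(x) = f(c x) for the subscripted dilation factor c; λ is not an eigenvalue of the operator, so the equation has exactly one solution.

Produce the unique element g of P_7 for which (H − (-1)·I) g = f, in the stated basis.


g(x) = (1/344)x^4 + (1/1978)x^3 - (25/15824)x^2 - (13767/7912)x + 27505/31648

write g with unknown coordinates in the stated basis and equate coefficients in (H − (-1)·I) g = f
solving from the highest basis element down gives g = (1/344)x^4 + (1/1978)x^3 - (25/15824)x^2 - (13767/7912)x + 27505/31648
check: H g = (85/344)x^4 - (1/1978)x^3 + (25/15824)x^2 + (27613/7912)x - 27505/31648
so H g − (-1)·g = (1/4)x^4 + (7/4)x = f ✓
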